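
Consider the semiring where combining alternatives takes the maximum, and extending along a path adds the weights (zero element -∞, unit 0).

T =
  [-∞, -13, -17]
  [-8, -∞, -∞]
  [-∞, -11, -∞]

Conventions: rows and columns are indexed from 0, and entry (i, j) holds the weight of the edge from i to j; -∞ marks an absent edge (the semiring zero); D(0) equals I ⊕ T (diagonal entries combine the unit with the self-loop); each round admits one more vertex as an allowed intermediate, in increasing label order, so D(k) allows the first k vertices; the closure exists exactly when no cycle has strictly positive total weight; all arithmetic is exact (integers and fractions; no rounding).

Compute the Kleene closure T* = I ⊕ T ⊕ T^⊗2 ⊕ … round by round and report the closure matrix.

D(0):
  [0, -13, -17]
  [-8, 0, -∞]
  [-∞, -11, 0]
D(1):
  [0, -13, -17]
  [-8, 0, -25]
  [-∞, -11, 0]
D(2):
  [0, -13, -17]
  [-8, 0, -25]
  [-19, -11, 0]
D(3):
  [0, -13, -17]
  [-8, 0, -25]
  [-19, -11, 0]
Answer: T* = [[0, -13, -17], [-8, 0, -25], [-19, -11, 0]]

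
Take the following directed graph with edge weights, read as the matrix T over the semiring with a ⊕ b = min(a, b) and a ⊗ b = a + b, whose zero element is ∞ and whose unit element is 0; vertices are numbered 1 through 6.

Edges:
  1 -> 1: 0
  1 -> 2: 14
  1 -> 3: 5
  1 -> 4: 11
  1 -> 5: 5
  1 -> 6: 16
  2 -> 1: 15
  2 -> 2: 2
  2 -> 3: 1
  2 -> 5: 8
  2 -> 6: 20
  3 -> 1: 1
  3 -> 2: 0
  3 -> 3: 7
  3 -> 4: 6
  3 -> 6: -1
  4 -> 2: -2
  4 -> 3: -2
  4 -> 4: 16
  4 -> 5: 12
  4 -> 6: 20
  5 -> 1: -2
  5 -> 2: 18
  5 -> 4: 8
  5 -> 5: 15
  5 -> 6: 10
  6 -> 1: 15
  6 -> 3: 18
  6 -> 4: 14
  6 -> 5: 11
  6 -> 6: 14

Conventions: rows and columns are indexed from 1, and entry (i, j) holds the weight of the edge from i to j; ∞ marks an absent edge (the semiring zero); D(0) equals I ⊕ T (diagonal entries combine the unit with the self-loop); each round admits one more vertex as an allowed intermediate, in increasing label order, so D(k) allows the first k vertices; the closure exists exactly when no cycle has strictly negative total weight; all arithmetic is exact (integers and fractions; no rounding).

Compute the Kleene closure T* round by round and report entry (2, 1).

D(0):
  [0, 14, 5, 11, 5, 16]
  [15, 0, 1, ∞, 8, 20]
  [1, 0, 0, 6, ∞, -1]
  [∞, -2, -2, 0, 12, 20]
  [-2, 18, ∞, 8, 0, 10]
  [15, ∞, 18, 14, 11, 0]
D(1):
  [0, 14, 5, 11, 5, 16]
  [15, 0, 1, 26, 8, 20]
  [1, 0, 0, 6, 6, -1]
  [∞, -2, -2, 0, 12, 20]
  [-2, 12, 3, 8, 0, 10]
  [15, 29, 18, 14, 11, 0]
D(2):
  [0, 14, 5, 11, 5, 16]
  [15, 0, 1, 26, 8, 20]
  [1, 0, 0, 6, 6, -1]
  [13, -2, -2, 0, 6, 18]
  [-2, 12, 3, 8, 0, 10]
  [15, 29, 18, 14, 11, 0]
D(3):
  [0, 5, 5, 11, 5, 4]
  [2, 0, 1, 7, 7, 0]
  [1, 0, 0, 6, 6, -1]
  [-1, -2, -2, 0, 4, -3]
  [-2, 3, 3, 8, 0, 2]
  [15, 18, 18, 14, 11, 0]
D(4):
  [0, 5, 5, 11, 5, 4]
  [2, 0, 1, 7, 7, 0]
  [1, 0, 0, 6, 6, -1]
  [-1, -2, -2, 0, 4, -3]
  [-2, 3, 3, 8, 0, 2]
  [13, 12, 12, 14, 11, 0]
D(5):
  [0, 5, 5, 11, 5, 4]
  [2, 0, 1, 7, 7, 0]
  [1, 0, 0, 6, 6, -1]
  [-1, -2, -2, 0, 4, -3]
  [-2, 3, 3, 8, 0, 2]
  [9, 12, 12, 14, 11, 0]
D(6):
  [0, 5, 5, 11, 5, 4]
  [2, 0, 1, 7, 7, 0]
  [1, 0, 0, 6, 6, -1]
  [-1, -2, -2, 0, 4, -3]
  [-2, 3, 3, 8, 0, 2]
  [9, 12, 12, 14, 11, 0]
Answer: T*[2][1] = 2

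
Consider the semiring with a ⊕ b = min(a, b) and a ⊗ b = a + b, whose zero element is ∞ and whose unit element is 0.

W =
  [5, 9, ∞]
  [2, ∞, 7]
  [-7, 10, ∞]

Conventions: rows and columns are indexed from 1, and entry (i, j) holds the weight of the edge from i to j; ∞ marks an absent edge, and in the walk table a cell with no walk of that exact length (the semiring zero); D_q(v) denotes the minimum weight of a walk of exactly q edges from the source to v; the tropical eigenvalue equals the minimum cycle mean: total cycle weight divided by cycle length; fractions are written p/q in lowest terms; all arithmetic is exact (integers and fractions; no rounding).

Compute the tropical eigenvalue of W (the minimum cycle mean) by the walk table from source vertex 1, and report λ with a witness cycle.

q=0: [0, ∞, ∞]
q=1: [5, 9, ∞]
q=2: [10, 14, 16]
q=3: [9, 19, 21]
Optimal cycle mean attained by: cycle 1->2->3->1, total 9 + 7 + (-7), length 3.
Answer: λ = 3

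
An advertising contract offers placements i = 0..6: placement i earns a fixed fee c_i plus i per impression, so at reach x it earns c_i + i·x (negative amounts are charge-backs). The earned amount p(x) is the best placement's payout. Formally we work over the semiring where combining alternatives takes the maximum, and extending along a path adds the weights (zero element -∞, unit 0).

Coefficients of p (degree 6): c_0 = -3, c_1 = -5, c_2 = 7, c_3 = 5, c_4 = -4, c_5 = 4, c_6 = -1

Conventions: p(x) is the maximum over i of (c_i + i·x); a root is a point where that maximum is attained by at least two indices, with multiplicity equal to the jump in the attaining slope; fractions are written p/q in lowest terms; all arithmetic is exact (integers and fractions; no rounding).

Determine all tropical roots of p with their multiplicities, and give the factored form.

hull edge (i=0, c=-3) to (i=2, c=7): slope 5, span 2
hull edge (i=2, c=7) to (i=5, c=4): slope -1, span 3
hull edge (i=5, c=4) to (i=6, c=-1): slope -5, span 1
Factored form: p(x) = -1 ⊗ (x ⊕ (-5)) ⊗ (x ⊕ (-5)) ⊗ (x ⊕ 1) ⊗ (x ⊕ 1) ⊗ (x ⊕ 1) ⊗ (x ⊕ 5)
Answer: roots = -5 (mult 2), 1 (mult 3), 5 (mult 1)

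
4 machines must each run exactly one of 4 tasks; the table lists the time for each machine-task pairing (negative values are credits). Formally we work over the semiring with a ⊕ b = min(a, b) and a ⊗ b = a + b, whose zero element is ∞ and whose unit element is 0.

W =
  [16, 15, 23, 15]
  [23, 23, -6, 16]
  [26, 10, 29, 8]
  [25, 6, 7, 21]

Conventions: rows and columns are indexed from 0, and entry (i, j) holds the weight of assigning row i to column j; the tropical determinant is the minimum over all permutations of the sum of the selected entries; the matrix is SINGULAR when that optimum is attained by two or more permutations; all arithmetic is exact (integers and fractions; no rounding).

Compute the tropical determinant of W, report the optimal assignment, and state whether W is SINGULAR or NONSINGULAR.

σ = (0, 1, 2, 3): 16 + 23 + 29 + 21 = 89
σ = (0, 1, 3, 2): 16 + 23 + 8 + 7 = 54
σ = (0, 2, 1, 3): 16 + (-6) + 10 + 21 = 41
σ = (0, 2, 3, 1): 16 + (-6) + 8 + 6 = 24
σ = (0, 3, 1, 2): 16 + 16 + 10 + 7 = 49
σ = (0, 3, 2, 1): 16 + 16 + 29 + 6 = 67
σ = (1, 0, 2, 3): 15 + 23 + 29 + 21 = 88
σ = (1, 0, 3, 2): 15 + 23 + 8 + 7 = 53
σ = (1, 2, 0, 3): 15 + (-6) + 26 + 21 = 56
σ = (1, 2, 3, 0): 15 + (-6) + 8 + 25 = 42
σ = (1, 3, 0, 2): 15 + 16 + 26 + 7 = 64
σ = (1, 3, 2, 0): 15 + 16 + 29 + 25 = 85
σ = (2, 0, 1, 3): 23 + 23 + 10 + 21 = 77
σ = (2, 0, 3, 1): 23 + 23 + 8 + 6 = 60
σ = (2, 1, 0, 3): 23 + 23 + 26 + 21 = 93
σ = (2, 1, 3, 0): 23 + 23 + 8 + 25 = 79
σ = (2, 3, 0, 1): 23 + 16 + 26 + 6 = 71
σ = (2, 3, 1, 0): 23 + 16 + 10 + 25 = 74
σ = (3, 0, 1, 2): 15 + 23 + 10 + 7 = 55
σ = (3, 0, 2, 1): 15 + 23 + 29 + 6 = 73
σ = (3, 1, 0, 2): 15 + 23 + 26 + 7 = 71
σ = (3, 1, 2, 0): 15 + 23 + 29 + 25 = 92
σ = (3, 2, 0, 1): 15 + (-6) + 26 + 6 = 41
σ = (3, 2, 1, 0): 15 + (-6) + 10 + 25 = 44
Optimal value attained by: σ = (0, 2, 3, 1).
Answer: det⊕(W) = 24; verdict: NONSINGULAR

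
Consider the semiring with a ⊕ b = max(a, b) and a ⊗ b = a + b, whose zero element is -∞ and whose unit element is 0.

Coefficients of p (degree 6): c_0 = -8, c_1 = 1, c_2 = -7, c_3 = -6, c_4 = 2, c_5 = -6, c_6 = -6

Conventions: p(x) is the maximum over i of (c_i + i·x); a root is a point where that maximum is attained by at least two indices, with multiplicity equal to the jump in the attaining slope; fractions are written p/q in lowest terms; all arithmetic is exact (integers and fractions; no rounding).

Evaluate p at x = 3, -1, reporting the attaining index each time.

p(3) = max(-8+0·3=-8, 1+1·3=4, -7+2·3=-1, -6+3·3=3, 2+4·3=14, -6+5·3=9, -6+6·3=12) = 14 (attained by i=4)
p(-1) = max(-8+0·(-1)=-8, 1+1·(-1)=0, -7+2·(-1)=-9, -6+3·(-1)=-9, 2+4·(-1)=-2, -6+5·(-1)=-11, -6+6·(-1)=-12) = 0 (attained by i=1)
Answer: p(3) = 14; p(-1) = 0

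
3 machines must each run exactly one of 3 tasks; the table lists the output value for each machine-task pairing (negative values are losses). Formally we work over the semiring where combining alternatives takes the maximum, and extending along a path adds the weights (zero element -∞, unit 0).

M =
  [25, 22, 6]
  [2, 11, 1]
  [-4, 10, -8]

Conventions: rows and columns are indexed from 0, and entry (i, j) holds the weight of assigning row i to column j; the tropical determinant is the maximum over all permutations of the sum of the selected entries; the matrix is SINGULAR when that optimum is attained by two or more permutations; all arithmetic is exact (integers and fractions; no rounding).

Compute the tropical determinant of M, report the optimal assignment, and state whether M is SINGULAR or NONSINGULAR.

σ = (0, 1, 2): 25 + 11 + (-8) = 28
σ = (0, 2, 1): 25 + 1 + 10 = 36
σ = (1, 0, 2): 22 + 2 + (-8) = 16
σ = (1, 2, 0): 22 + 1 + (-4) = 19
σ = (2, 0, 1): 6 + 2 + 10 = 18
σ = (2, 1, 0): 6 + 11 + (-4) = 13
Optimal value attained by: σ = (0, 2, 1).
Answer: det⊕(M) = 36; verdict: NONSINGULAR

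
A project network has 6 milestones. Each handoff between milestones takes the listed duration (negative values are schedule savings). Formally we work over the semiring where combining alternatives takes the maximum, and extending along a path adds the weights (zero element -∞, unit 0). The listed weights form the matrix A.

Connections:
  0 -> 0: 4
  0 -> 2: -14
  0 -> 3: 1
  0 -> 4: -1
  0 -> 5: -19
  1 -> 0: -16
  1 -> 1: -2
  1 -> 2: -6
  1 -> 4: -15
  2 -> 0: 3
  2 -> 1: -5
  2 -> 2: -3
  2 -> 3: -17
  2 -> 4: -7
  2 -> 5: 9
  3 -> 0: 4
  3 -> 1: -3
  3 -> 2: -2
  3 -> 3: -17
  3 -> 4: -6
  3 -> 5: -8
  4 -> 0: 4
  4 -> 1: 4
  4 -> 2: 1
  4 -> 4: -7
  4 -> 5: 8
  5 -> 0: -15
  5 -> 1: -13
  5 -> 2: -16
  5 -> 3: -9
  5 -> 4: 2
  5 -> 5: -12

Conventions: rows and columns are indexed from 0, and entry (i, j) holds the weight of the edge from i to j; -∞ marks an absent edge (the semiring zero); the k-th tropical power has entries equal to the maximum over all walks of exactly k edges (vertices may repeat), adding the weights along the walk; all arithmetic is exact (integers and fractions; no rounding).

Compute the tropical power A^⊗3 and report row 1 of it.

A^⊗2:
  [8, 3, 0, 5, 3, 7]
  [-3, -4, -8, -15, -13, 3]
  [7, -3, -6, 4, 11, 6]
  [8, -2, -5, 5, 3, 7]
  [8, 2, -2, 5, 10, 10]
  [6, 6, 3, -14, -5, 10]
A^⊗3:
  [12, 7, 4, 9, 9, 11]
  [1, -6, -10, -2, 5, 1]
  [15, 15, 12, 8, 8, 19]
  [12, 7, 4, 9, 9, 11]
  [14, 14, 11, 9, 12, 18]
  [10, 4, 0, 7, 12, 12]
Answer: row 1 of A^⊗3 = [1, -6, -10, -2, 5, 1]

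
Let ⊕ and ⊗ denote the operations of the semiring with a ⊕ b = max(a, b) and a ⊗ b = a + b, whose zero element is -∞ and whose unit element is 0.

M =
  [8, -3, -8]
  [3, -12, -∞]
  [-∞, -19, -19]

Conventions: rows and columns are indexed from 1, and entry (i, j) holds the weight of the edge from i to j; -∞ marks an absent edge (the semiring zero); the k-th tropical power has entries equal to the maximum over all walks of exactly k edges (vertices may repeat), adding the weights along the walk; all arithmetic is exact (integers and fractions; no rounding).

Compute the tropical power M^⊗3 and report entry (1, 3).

M^⊗2:
  [16, 5, 0]
  [11, 0, -5]
  [-16, -31, -38]
M^⊗3:
  [24, 13, 8]
  [19, 8, 3]
  [-8, -19, -24]
Key observation: the optimum is the walk 1->1->1->3, with weight 8 + 8 + (-8) = 8.
Optimal value attained by: walk 1->1->1->3.
Answer: (M^⊗3)[1][3] = 8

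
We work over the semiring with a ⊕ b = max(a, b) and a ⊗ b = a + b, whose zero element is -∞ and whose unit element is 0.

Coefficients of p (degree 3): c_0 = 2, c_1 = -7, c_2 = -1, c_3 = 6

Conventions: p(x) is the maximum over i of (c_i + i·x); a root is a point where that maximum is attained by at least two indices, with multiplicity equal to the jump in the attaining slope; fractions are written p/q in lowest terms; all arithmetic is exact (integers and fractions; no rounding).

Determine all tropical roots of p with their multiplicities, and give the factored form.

hull edge (i=0, c=2) to (i=3, c=6): slope 4/3, span 3
Factored form: p(x) = 6 ⊗ (x ⊕ (-4/3)) ⊗ (x ⊕ (-4/3)) ⊗ (x ⊕ (-4/3))
Answer: roots = -4/3 (mult 3)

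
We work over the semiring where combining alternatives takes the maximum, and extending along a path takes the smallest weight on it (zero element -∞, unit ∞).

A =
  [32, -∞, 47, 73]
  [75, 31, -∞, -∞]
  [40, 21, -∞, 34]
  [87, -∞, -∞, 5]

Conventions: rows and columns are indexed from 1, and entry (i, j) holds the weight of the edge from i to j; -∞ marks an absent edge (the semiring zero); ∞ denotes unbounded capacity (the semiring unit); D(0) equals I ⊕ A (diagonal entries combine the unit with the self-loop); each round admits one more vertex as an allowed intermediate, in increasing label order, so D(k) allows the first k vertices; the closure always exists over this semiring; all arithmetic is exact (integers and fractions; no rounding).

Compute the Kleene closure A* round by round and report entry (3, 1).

D(0):
  [∞, -∞, 47, 73]
  [75, ∞, -∞, -∞]
  [40, 21, ∞, 34]
  [87, -∞, -∞, ∞]
D(1):
  [∞, -∞, 47, 73]
  [75, ∞, 47, 73]
  [40, 21, ∞, 40]
  [87, -∞, 47, ∞]
D(2):
  [∞, -∞, 47, 73]
  [75, ∞, 47, 73]
  [40, 21, ∞, 40]
  [87, -∞, 47, ∞]
D(3):
  [∞, 21, 47, 73]
  [75, ∞, 47, 73]
  [40, 21, ∞, 40]
  [87, 21, 47, ∞]
D(4):
  [∞, 21, 47, 73]
  [75, ∞, 47, 73]
  [40, 21, ∞, 40]
  [87, 21, 47, ∞]
Answer: A*[3][1] = 40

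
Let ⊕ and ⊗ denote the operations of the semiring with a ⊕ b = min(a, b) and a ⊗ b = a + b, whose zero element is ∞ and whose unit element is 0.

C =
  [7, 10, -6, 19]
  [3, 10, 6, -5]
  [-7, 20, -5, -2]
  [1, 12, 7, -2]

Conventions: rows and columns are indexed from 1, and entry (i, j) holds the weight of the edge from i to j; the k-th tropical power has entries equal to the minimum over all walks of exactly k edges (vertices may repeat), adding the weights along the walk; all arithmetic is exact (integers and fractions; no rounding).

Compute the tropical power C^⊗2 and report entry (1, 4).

C^⊗2:
  [-13, 14, -11, -8]
  [-4, 7, -3, -7]
  [-12, 3, -13, -7]
  [-1, 10, -5, -4]
Key observation: the optimum is the walk 1->3->4, with weight (-6) + (-2) = -8.
Optimal value attained by: walk 1->3->4.
Answer: (C^⊗2)[1][4] = -8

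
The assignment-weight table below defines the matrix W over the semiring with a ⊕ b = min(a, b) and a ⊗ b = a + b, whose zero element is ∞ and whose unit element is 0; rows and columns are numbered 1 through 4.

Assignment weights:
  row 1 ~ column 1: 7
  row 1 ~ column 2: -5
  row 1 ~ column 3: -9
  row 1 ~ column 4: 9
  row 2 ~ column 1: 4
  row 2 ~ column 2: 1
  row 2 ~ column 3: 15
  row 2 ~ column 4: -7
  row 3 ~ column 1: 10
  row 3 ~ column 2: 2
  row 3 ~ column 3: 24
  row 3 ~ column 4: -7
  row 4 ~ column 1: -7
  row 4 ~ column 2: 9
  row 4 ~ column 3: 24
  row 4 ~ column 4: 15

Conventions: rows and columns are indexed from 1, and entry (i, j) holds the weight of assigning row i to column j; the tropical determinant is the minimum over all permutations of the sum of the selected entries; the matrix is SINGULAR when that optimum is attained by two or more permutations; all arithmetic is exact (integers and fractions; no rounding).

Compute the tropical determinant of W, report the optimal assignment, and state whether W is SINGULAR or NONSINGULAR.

σ = (1, 2, 3, 4): 7 + 1 + 24 + 15 = 47
σ = (1, 2, 4, 3): 7 + 1 + (-7) + 24 = 25
σ = (1, 3, 2, 4): 7 + 15 + 2 + 15 = 39
σ = (1, 3, 4, 2): 7 + 15 + (-7) + 9 = 24
σ = (1, 4, 2, 3): 7 + (-7) + 2 + 24 = 26
σ = (1, 4, 3, 2): 7 + (-7) + 24 + 9 = 33
σ = (2, 1, 3, 4): (-5) + 4 + 24 + 15 = 38
σ = (2, 1, 4, 3): (-5) + 4 + (-7) + 24 = 16
σ = (2, 3, 1, 4): (-5) + 15 + 10 + 15 = 35
σ = (2, 3, 4, 1): (-5) + 15 + (-7) + (-7) = -4
σ = (2, 4, 1, 3): (-5) + (-7) + 10 + 24 = 22
σ = (2, 4, 3, 1): (-5) + (-7) + 24 + (-7) = 5
σ = (3, 1, 2, 4): (-9) + 4 + 2 + 15 = 12
σ = (3, 1, 4, 2): (-9) + 4 + (-7) + 9 = -3
σ = (3, 2, 1, 4): (-9) + 1 + 10 + 15 = 17
σ = (3, 2, 4, 1): (-9) + 1 + (-7) + (-7) = -22
σ = (3, 4, 1, 2): (-9) + (-7) + 10 + 9 = 3
σ = (3, 4, 2, 1): (-9) + (-7) + 2 + (-7) = -21
σ = (4, 1, 2, 3): 9 + 4 + 2 + 24 = 39
σ = (4, 1, 3, 2): 9 + 4 + 24 + 9 = 46
σ = (4, 2, 1, 3): 9 + 1 + 10 + 24 = 44
σ = (4, 2, 3, 1): 9 + 1 + 24 + (-7) = 27
σ = (4, 3, 1, 2): 9 + 15 + 10 + 9 = 43
σ = (4, 3, 2, 1): 9 + 15 + 2 + (-7) = 19
Optimal value attained by: σ = (3, 2, 4, 1).
Answer: det⊕(W) = -22; verdict: NONSINGULAR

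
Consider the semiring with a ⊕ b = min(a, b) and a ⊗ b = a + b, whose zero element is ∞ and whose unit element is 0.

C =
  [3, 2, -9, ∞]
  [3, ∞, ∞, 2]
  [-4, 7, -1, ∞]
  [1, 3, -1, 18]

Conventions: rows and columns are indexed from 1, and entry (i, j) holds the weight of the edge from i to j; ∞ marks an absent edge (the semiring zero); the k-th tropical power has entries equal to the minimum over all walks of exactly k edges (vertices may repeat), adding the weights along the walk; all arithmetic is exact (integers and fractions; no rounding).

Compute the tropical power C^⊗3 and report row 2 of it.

C^⊗2:
  [-13, -2, -10, 4]
  [3, 5, -6, 20]
  [-5, -2, -13, 9]
  [-5, 3, -8, 5]
C^⊗3:
  [-14, -11, -22, 0]
  [-10, 1, -7, 7]
  [-17, -6, -14, 0]
  [-12, -3, -14, 5]
Answer: row 2 of C^⊗3 = [-10, 1, -7, 7]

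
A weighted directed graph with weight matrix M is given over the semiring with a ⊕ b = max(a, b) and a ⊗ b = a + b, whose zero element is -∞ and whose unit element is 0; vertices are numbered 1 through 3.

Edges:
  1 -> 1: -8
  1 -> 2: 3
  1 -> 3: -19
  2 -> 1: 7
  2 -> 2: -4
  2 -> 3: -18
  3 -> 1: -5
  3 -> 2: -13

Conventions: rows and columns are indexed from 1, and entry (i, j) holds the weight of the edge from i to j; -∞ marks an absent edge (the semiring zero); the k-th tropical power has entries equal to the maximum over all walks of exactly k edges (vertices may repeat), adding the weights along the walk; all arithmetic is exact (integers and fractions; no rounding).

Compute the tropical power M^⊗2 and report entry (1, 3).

M^⊗2:
  [10, -1, -15]
  [3, 10, -12]
  [-6, -2, -24]
Key observation: the optimum is the walk 1->2->3, with weight 3 + (-18) = -15.
Optimal value attained by: walk 1->2->3.
Answer: (M^⊗2)[1][3] = -15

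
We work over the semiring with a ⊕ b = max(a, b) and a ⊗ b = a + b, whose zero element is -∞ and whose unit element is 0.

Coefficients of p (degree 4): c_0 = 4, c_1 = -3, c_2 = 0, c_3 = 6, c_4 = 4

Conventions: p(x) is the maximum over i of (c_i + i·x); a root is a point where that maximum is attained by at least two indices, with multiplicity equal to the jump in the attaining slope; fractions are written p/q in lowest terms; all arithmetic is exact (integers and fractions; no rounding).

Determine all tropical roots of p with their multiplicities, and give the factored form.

hull edge (i=0, c=4) to (i=3, c=6): slope 2/3, span 3
hull edge (i=3, c=6) to (i=4, c=4): slope -2, span 1
Factored form: p(x) = 4 ⊗ (x ⊕ (-2/3)) ⊗ (x ⊕ (-2/3)) ⊗ (x ⊕ (-2/3)) ⊗ (x ⊕ 2)
Answer: roots = -2/3 (mult 3), 2 (mult 1)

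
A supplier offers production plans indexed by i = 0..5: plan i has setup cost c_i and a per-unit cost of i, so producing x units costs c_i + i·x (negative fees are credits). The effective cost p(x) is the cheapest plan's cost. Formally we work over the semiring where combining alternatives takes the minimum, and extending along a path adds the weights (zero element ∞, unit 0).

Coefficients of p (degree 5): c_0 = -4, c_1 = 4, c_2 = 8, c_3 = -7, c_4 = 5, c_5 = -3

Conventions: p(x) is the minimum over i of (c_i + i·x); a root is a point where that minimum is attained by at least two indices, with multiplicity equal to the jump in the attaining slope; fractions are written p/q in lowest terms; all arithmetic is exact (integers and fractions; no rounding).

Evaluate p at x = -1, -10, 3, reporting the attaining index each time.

p(-1) = min(-4+0·(-1)=-4, 4+1·(-1)=3, 8+2·(-1)=6, -7+3·(-1)=-10, 5+4·(-1)=1, -3+5·(-1)=-8) = -10 (attained by i=3)
p(-10) = min(-4+0·(-10)=-4, 4+1·(-10)=-6, 8+2·(-10)=-12, -7+3·(-10)=-37, 5+4·(-10)=-35, -3+5·(-10)=-53) = -53 (attained by i=5)
p(3) = min(-4+0·3=-4, 4+1·3=7, 8+2·3=14, -7+3·3=2, 5+4·3=17, -3+5·3=12) = -4 (attained by i=0)
Answer: p(-1) = -10; p(-10) = -53; p(3) = -4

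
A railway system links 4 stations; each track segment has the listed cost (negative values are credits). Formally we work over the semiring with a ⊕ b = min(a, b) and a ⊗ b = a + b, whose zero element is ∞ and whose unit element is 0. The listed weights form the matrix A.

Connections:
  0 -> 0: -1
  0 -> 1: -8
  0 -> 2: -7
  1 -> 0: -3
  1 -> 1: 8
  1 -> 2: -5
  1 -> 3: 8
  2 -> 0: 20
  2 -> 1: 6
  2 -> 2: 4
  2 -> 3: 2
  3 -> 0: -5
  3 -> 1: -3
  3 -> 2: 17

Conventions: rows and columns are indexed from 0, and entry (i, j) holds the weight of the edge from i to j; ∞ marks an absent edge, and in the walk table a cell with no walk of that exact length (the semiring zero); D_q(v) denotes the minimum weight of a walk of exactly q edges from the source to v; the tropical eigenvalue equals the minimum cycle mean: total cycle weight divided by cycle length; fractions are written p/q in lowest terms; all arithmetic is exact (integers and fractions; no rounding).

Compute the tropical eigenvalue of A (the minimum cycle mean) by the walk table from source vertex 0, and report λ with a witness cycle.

q=0: [0, ∞, ∞, ∞]
q=1: [-1, -8, -7, ∞]
q=2: [-11, -9, -13, -5]
q=3: [-12, -19, -18, -11]
q=4: [-22, -20, -24, -16]
Optimal cycle mean attained by: cycle 0->1->0, total (-8) + (-3), length 2.
Answer: λ = -11/2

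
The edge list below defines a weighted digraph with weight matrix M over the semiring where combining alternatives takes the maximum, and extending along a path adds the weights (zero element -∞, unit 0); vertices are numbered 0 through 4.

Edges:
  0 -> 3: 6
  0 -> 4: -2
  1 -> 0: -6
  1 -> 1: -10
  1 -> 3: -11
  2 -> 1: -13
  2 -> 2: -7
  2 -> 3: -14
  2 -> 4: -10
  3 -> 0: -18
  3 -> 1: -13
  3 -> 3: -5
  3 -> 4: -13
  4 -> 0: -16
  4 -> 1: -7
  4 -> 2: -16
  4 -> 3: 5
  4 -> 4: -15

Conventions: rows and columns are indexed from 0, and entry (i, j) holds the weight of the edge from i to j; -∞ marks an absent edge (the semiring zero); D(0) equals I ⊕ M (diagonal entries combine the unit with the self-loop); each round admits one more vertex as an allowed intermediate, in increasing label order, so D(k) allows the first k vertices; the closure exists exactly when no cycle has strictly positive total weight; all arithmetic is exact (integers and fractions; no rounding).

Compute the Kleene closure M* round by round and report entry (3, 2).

D(0):
  [0, -∞, -∞, 6, -2]
  [-6, 0, -∞, -11, -∞]
  [-∞, -13, 0, -14, -10]
  [-18, -13, -∞, 0, -13]
  [-16, -7, -16, 5, 0]
D(1):
  [0, -∞, -∞, 6, -2]
  [-6, 0, -∞, 0, -8]
  [-∞, -13, 0, -14, -10]
  [-18, -13, -∞, 0, -13]
  [-16, -7, -16, 5, 0]
D(2):
  [0, -∞, -∞, 6, -2]
  [-6, 0, -∞, 0, -8]
  [-19, -13, 0, -13, -10]
  [-18, -13, -∞, 0, -13]
  [-13, -7, -16, 5, 0]
D(3):
  [0, -∞, -∞, 6, -2]
  [-6, 0, -∞, 0, -8]
  [-19, -13, 0, -13, -10]
  [-18, -13, -∞, 0, -13]
  [-13, -7, -16, 5, 0]
D(4):
  [0, -7, -∞, 6, -2]
  [-6, 0, -∞, 0, -8]
  [-19, -13, 0, -13, -10]
  [-18, -13, -∞, 0, -13]
  [-13, -7, -16, 5, 0]
D(5):
  [0, -7, -18, 6, -2]
  [-6, 0, -24, 0, -8]
  [-19, -13, 0, -5, -10]
  [-18, -13, -29, 0, -13]
  [-13, -7, -16, 5, 0]
Answer: M*[3][2] = -29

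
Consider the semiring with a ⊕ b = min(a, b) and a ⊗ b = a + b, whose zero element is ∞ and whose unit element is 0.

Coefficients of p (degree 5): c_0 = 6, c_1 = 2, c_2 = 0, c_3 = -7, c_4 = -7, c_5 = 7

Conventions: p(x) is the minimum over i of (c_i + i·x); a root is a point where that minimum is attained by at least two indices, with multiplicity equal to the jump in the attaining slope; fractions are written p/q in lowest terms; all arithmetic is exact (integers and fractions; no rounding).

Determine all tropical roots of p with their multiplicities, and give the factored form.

hull edge (i=0, c=6) to (i=3, c=-7): slope -13/3, span 3
hull edge (i=3, c=-7) to (i=4, c=-7): slope 0, span 1
hull edge (i=4, c=-7) to (i=5, c=7): slope 14, span 1
Factored form: p(x) = 7 ⊗ (x ⊕ (-14)) ⊗ (x ⊕ 0) ⊗ (x ⊕ 13/3) ⊗ (x ⊕ 13/3) ⊗ (x ⊕ 13/3)
Answer: roots = -14 (mult 1), 0 (mult 1), 13/3 (mult 3)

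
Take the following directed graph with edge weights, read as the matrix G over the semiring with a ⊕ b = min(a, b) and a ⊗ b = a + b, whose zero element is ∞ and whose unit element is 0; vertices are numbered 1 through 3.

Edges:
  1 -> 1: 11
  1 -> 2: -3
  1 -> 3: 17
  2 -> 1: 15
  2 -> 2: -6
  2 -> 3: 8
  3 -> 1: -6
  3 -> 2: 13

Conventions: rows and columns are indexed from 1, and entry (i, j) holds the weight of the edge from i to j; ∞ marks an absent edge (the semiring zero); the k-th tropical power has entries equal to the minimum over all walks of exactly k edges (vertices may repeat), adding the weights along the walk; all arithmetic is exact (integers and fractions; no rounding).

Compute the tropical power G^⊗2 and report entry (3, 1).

G^⊗2:
  [11, -9, 5]
  [2, -12, 2]
  [5, -9, 11]
Key observation: the optimum is the walk 3->1->1, with weight (-6) + 11 = 5.
Optimal value attained by: walk 3->1->1.
Answer: (G^⊗2)[3][1] = 5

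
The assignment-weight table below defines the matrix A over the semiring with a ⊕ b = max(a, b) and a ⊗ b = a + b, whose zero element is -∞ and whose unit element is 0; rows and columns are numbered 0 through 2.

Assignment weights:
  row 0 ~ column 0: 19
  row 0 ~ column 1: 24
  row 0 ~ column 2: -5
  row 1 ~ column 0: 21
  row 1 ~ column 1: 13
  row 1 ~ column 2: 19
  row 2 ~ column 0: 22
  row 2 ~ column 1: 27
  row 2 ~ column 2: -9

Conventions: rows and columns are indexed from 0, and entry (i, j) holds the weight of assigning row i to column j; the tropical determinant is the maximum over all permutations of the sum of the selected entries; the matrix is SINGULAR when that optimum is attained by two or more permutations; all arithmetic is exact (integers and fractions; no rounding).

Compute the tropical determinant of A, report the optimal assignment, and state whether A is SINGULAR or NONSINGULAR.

σ = (0, 1, 2): 19 + 13 + (-9) = 23
σ = (0, 2, 1): 19 + 19 + 27 = 65
σ = (1, 0, 2): 24 + 21 + (-9) = 36
σ = (1, 2, 0): 24 + 19 + 22 = 65
σ = (2, 0, 1): (-5) + 21 + 27 = 43
σ = (2, 1, 0): (-5) + 13 + 22 = 30
Optimal value attained by: σ = (0, 2, 1).
Answer: det⊕(A) = 65; verdict: SINGULAR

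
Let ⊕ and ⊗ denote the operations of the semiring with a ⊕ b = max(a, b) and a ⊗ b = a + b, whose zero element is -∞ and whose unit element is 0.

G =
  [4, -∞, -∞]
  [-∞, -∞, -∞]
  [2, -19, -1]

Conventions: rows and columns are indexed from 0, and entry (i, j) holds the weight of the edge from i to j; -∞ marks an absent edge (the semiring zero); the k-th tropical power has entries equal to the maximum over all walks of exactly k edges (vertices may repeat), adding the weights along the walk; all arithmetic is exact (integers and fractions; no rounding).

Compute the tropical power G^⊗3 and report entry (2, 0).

G^⊗2:
  [8, -∞, -∞]
  [-∞, -∞, -∞]
  [6, -20, -2]
G^⊗3:
  [12, -∞, -∞]
  [-∞, -∞, -∞]
  [10, -21, -3]
Key observation: the optimum is the walk 2->0->0->0, with weight 2 + 4 + 4 = 10.
Optimal value attained by: walk 2->0->0->0.
Answer: (G^⊗3)[2][0] = 10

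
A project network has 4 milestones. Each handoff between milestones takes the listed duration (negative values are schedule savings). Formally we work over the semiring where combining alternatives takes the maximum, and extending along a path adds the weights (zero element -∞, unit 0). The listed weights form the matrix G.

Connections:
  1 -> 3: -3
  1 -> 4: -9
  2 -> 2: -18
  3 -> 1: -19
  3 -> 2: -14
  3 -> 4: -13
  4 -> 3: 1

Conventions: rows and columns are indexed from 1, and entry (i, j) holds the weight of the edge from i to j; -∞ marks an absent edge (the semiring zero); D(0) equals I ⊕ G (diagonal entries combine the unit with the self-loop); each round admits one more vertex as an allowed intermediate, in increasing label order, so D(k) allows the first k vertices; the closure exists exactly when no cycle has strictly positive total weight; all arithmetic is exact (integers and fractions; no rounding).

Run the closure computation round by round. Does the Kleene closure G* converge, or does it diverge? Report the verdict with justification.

D(0):
  [0, -∞, -3, -9]
  [-∞, 0, -∞, -∞]
  [-19, -14, 0, -13]
  [-∞, -∞, 1, 0]
D(1):
  [0, -∞, -3, -9]
  [-∞, 0, -∞, -∞]
  [-19, -14, 0, -13]
  [-∞, -∞, 1, 0]
D(2):
  [0, -∞, -3, -9]
  [-∞, 0, -∞, -∞]
  [-19, -14, 0, -13]
  [-∞, -∞, 1, 0]
D(3):
  [0, -17, -3, -9]
  [-∞, 0, -∞, -∞]
  [-19, -14, 0, -13]
  [-18, -13, 1, 0]
D(4):
  [0, -17, -3, -9]
  [-∞, 0, -∞, -∞]
  [-19, -14, 0, -13]
  [-18, -13, 1, 0]
Key observation: every diagonal entry stays at the unit through all rounds, so no improving cycle exists.
Answer: CONVERGES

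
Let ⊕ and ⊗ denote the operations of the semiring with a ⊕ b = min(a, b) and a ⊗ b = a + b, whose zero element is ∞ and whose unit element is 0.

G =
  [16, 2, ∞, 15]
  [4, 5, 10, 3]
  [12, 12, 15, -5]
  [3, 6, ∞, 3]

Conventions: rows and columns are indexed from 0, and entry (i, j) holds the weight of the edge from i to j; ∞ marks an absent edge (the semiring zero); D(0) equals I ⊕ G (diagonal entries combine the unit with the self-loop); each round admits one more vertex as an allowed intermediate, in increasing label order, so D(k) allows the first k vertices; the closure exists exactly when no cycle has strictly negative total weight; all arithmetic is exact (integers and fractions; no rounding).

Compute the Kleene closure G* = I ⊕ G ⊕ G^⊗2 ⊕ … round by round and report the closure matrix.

D(0):
  [0, 2, ∞, 15]
  [4, 0, 10, 3]
  [12, 12, 0, -5]
  [3, 6, ∞, 0]
D(1):
  [0, 2, ∞, 15]
  [4, 0, 10, 3]
  [12, 12, 0, -5]
  [3, 5, ∞, 0]
D(2):
  [0, 2, 12, 5]
  [4, 0, 10, 3]
  [12, 12, 0, -5]
  [3, 5, 15, 0]
D(3):
  [0, 2, 12, 5]
  [4, 0, 10, 3]
  [12, 12, 0, -5]
  [3, 5, 15, 0]
D(4):
  [0, 2, 12, 5]
  [4, 0, 10, 3]
  [-2, 0, 0, -5]
  [3, 5, 15, 0]
Answer: G* = [[0, 2, 12, 5], [4, 0, 10, 3], [-2, 0, 0, -5], [3, 5, 15, 0]]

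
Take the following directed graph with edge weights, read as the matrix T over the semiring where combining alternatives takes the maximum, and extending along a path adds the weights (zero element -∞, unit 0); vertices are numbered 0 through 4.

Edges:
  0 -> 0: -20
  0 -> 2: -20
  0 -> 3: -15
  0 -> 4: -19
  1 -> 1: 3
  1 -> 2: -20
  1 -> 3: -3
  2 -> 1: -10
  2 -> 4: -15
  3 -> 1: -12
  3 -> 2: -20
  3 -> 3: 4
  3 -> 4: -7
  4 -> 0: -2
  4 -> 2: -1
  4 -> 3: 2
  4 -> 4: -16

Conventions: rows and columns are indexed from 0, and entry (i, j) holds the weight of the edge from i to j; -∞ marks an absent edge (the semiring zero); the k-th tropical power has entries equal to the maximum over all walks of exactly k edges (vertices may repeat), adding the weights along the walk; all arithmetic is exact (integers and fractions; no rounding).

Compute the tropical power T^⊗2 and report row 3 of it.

T^⊗2:
  [-21, -27, -20, -11, -22]
  [-∞, 6, -17, 1, -10]
  [-17, -7, -16, -13, -31]
  [-9, -8, -8, 8, -3]
  [-18, -10, -17, 6, -5]
Answer: row 3 of T^⊗2 = [-9, -8, -8, 8, -3]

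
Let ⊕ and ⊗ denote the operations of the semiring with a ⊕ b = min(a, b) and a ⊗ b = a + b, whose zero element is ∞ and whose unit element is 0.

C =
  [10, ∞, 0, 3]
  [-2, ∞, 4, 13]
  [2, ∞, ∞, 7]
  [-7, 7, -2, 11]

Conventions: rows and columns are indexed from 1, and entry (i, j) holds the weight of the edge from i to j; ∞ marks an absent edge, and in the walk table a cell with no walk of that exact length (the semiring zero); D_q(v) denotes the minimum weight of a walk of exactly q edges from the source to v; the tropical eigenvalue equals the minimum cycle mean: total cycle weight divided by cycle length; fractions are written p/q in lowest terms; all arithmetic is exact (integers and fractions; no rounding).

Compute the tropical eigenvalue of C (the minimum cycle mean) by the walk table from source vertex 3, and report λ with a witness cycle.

q=0: [∞, ∞, 0, ∞]
q=1: [2, ∞, ∞, 7]
q=2: [0, 14, 2, 5]
q=3: [-2, 12, 0, 3]
q=4: [-4, 10, -2, 1]
Optimal cycle mean attained by: cycle 1->4->1, total 3 + (-7), length 2.
Answer: λ = -2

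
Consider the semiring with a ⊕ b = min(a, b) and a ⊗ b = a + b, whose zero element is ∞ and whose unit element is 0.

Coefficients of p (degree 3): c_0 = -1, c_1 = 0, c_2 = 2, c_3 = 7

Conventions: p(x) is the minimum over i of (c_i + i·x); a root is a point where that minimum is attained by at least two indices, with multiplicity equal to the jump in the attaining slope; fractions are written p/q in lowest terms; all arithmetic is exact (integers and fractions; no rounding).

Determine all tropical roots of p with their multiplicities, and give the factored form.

hull edge (i=0, c=-1) to (i=1, c=0): slope 1, span 1
hull edge (i=1, c=0) to (i=2, c=2): slope 2, span 1
hull edge (i=2, c=2) to (i=3, c=7): slope 5, span 1
Factored form: p(x) = 7 ⊗ (x ⊕ (-5)) ⊗ (x ⊕ (-2)) ⊗ (x ⊕ (-1))
Answer: roots = -5 (mult 1), -2 (mult 1), -1 (mult 1)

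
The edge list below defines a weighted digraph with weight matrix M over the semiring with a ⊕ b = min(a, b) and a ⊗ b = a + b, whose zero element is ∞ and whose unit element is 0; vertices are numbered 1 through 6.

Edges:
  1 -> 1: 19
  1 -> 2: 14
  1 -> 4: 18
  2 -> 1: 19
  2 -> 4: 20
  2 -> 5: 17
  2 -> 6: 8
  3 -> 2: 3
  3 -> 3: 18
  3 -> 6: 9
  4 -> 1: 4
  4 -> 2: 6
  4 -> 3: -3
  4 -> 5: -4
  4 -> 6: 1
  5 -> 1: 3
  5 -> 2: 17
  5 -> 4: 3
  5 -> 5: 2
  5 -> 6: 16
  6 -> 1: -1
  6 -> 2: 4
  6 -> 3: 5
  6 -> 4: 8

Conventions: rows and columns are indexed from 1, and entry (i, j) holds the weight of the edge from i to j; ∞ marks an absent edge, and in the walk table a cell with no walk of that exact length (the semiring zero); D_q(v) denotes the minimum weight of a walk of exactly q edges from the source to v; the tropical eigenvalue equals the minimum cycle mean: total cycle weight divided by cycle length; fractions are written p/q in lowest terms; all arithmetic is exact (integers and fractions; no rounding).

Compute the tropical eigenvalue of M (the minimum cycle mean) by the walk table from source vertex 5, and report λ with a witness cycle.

q=0: [∞, ∞, ∞, ∞, 0, ∞]
q=1: [3, 17, ∞, 3, 2, 16]
q=2: [5, 9, 0, 5, -1, 4]
q=3: [2, 3, 2, 2, 1, 6]
q=4: [4, 5, -1, 4, -2, 3]
q=5: [1, 2, 1, 1, 0, 5]
q=6: [3, 4, -2, 3, -3, 2]
Optimal cycle mean attained by: cycle 4->5->4, total (-4) + 3, length 2.
Answer: λ = -1/2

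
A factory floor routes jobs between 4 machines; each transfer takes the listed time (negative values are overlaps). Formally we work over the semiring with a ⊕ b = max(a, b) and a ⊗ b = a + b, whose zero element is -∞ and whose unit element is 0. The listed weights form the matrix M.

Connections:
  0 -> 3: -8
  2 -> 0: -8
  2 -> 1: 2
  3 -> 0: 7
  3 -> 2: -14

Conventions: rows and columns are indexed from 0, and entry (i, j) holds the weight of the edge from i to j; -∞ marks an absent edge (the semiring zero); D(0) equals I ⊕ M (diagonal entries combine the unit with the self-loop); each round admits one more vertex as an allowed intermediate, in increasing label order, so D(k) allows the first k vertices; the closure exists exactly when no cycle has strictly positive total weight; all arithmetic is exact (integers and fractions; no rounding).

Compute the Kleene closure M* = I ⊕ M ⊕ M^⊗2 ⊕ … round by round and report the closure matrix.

D(0):
  [0, -∞, -∞, -8]
  [-∞, 0, -∞, -∞]
  [-8, 2, 0, -∞]
  [7, -∞, -14, 0]
D(1):
  [0, -∞, -∞, -8]
  [-∞, 0, -∞, -∞]
  [-8, 2, 0, -16]
  [7, -∞, -14, 0]
D(2):
  [0, -∞, -∞, -8]
  [-∞, 0, -∞, -∞]
  [-8, 2, 0, -16]
  [7, -∞, -14, 0]
D(3):
  [0, -∞, -∞, -8]
  [-∞, 0, -∞, -∞]
  [-8, 2, 0, -16]
  [7, -12, -14, 0]
D(4):
  [0, -20, -22, -8]
  [-∞, 0, -∞, -∞]
  [-8, 2, 0, -16]
  [7, -12, -14, 0]
Answer: M* = [[0, -20, -22, -8], [-∞, 0, -∞, -∞], [-8, 2, 0, -16], [7, -12, -14, 0]]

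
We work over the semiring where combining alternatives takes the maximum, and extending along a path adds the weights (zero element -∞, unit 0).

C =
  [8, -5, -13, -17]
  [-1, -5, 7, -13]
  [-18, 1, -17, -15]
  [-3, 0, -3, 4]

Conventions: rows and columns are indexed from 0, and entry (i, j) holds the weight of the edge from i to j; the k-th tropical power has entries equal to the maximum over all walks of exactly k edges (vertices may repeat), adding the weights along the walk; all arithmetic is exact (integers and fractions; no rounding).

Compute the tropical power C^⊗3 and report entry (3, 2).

C^⊗2:
  [16, 3, 2, -9]
  [7, 8, 2, -8]
  [0, -4, 8, -11]
  [5, 4, 7, 8]
C^⊗3:
  [24, 11, 10, -1]
  [15, 3, 15, -4]
  [8, 9, 3, -7]
  [13, 8, 11, 12]
Key observation: the optimum is the walk 3->3->1->2, with weight 4 + 0 + 7 = 11.
Optimal value attained by: walk 3->3->1->2.
Answer: (C^⊗3)[3][2] = 11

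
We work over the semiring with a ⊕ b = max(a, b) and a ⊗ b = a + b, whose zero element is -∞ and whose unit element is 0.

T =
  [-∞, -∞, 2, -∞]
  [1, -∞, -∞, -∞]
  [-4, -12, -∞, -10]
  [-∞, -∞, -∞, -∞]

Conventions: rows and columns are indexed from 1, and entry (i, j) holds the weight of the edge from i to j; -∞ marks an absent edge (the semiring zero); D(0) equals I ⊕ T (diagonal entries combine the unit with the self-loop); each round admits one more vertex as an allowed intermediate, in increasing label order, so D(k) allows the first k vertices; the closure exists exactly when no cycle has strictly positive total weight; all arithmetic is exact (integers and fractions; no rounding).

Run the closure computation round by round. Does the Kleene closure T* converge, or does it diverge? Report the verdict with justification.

D(0):
  [0, -∞, 2, -∞]
  [1, 0, -∞, -∞]
  [-4, -12, 0, -10]
  [-∞, -∞, -∞, 0]
D(1):
  [0, -∞, 2, -∞]
  [1, 0, 3, -∞]
  [-4, -12, 0, -10]
  [-∞, -∞, -∞, 0]
D(2):
  [0, -∞, 2, -∞]
  [1, 0, 3, -∞]
  [-4, -12, 0, -10]
  [-∞, -∞, -∞, 0]
D(3):
  [0, -10, 2, -8]
  [1, 0, 3, -7]
  [-4, -12, 0, -10]
  [-∞, -∞, -∞, 0]
D(4):
  [0, -10, 2, -8]
  [1, 0, 3, -7]
  [-4, -12, 0, -10]
  [-∞, -∞, -∞, 0]
Key observation: every diagonal entry stays at the unit through all rounds, so no improving cycle exists.
Answer: CONVERGES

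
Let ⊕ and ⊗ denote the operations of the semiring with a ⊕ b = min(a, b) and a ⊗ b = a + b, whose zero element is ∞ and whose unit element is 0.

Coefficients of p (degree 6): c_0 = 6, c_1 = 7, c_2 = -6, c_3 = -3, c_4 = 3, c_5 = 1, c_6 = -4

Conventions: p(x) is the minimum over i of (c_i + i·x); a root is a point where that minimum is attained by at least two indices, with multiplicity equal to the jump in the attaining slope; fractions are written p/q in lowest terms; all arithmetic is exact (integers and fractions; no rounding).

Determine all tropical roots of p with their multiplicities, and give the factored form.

hull edge (i=0, c=6) to (i=2, c=-6): slope -6, span 2
hull edge (i=2, c=-6) to (i=6, c=-4): slope 1/2, span 4
Factored form: p(x) = -4 ⊗ (x ⊕ (-1/2)) ⊗ (x ⊕ (-1/2)) ⊗ (x ⊕ (-1/2)) ⊗ (x ⊕ (-1/2)) ⊗ (x ⊕ 6) ⊗ (x ⊕ 6)
Answer: roots = -1/2 (mult 4), 6 (mult 2)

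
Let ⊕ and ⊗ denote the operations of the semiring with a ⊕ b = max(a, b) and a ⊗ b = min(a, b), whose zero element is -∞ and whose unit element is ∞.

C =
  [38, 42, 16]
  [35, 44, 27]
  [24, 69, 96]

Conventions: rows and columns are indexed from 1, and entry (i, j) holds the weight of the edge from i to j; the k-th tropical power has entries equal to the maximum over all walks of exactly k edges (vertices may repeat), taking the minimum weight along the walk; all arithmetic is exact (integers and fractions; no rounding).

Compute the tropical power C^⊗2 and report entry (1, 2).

C^⊗2:
  [38, 42, 27]
  [35, 44, 27]
  [35, 69, 96]
Key observation: the optimum is the walk 1->2->2, with weight 42 min 44 = 42.
Optimal value attained by: walk 1->2->2.
Answer: (C^⊗2)[1][2] = 42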